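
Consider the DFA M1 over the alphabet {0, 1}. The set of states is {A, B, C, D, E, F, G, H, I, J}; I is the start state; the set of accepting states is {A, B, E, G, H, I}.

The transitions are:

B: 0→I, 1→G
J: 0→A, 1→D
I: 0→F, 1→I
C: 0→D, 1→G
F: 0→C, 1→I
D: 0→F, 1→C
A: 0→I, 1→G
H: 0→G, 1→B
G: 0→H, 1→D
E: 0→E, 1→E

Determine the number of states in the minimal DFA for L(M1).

7

States {A,E,J} cannot be reached from the start state, so discard them.
P0 = {B,G,H,I} | {C,D,F}.
Split {B,G,H,I} by δ(·,0) → {B,G,H} and {I}.
On input 0, block {B,G,H} splits into {G,H} and {B}.
Split {G,H} by δ(·,1) → {G} and {H}.
On input 1, block {C,D,F} splits into {C} and {D} and {F}.
No further refinement is possible. Final partition (7 blocks): {G} | {C} | {I} | {B} | {H} | {D} | {F}.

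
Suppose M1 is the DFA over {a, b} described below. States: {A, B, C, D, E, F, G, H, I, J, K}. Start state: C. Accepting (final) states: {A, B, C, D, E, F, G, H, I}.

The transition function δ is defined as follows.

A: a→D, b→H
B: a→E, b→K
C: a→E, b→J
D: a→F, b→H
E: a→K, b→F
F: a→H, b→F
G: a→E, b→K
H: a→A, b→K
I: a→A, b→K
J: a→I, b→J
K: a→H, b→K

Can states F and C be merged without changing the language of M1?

No

Reachable states from the start: {A,C,D,E,F,H,I,J,K}. Unreachable: {B,G} — drop them.
Start with accepting vs non-accepting: {A,C,D,E,F,H,I} | {J,K}.
Refine {A,C,D,E,F,H,I} on symbol a: members go to different blocks, giving {A,C,D,F,H,I} and {E}.
Split {A,C,D,F,H,I} by δ(·,a) → {A,D,F,H,I} and {C}.
Split {A,D,F,H,I} by δ(·,b) → {A,D,F} and {H,I}.
Split {A,D,F} by δ(·,a) → {A,D} and {F}.
On input a, block {A,D} splits into {A} and {D}.
Stable partition: {A} | {J,K} | {E} | {C} | {H,I} | {F} | {D} — 7 equivalence classes.
F and C end up in different blocks, so they are distinguishable. For instance, the string 'b' is accepted from only F.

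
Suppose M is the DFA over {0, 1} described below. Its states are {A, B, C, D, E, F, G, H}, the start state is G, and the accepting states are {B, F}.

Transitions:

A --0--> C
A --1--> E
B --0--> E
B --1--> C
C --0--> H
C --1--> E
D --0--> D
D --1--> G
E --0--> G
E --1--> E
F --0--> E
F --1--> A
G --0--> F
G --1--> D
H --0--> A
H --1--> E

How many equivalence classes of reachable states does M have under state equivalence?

5

States {B} cannot be reached from the start state, so discard them.
Initial partition by acceptance: {F} | {A,C,D,E,G,H}.
Split {A,C,D,E,G,H} by δ(·,0) → {A,C,D,E,H} and {G}.
On input 0, block {A,C,D,E,H} splits into {A,C,D,H} and {E}.
On input 1, block {A,C,D,H} splits into {A,C,H} and {D}.
The partition is now stable with 5 blocks: {F} | {A,C,H} | {G} | {E} | {D}.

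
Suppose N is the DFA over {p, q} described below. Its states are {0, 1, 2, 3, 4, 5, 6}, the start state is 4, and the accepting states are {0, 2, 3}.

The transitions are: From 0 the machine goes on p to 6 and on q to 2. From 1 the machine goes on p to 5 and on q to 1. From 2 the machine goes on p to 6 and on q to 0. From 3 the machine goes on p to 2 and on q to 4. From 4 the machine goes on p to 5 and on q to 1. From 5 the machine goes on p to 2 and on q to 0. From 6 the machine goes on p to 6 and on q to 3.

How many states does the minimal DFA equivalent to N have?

5

Every state is reachable, so we keep all 7.
P0 = {0,2,3} | {1,4,5,6}.
On input p, block {0,2,3} splits into {0,2} and {3}.
Refine {1,4,5,6} on symbol p: members go to different blocks, giving {1,4,6} and {5}.
Split {1,4,6} by δ(·,p) → {1,4} and {6}.
The partition is now stable with 5 blocks: {0,2} | {1,4} | {3} | {5} | {6}.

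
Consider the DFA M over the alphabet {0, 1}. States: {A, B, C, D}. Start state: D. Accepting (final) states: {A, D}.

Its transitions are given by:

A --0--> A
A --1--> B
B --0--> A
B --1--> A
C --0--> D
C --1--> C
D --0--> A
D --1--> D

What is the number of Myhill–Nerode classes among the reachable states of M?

Reachable states from the start: {A,B,D}. Unreachable: {C} — drop them.
Start with accepting vs non-accepting: {A,D} | {B}.
Refine {A,D} on symbol 1: members go to different blocks, giving {A} and {D}.
The partition is now stable with 3 blocks: {A} | {B} | {D}.

3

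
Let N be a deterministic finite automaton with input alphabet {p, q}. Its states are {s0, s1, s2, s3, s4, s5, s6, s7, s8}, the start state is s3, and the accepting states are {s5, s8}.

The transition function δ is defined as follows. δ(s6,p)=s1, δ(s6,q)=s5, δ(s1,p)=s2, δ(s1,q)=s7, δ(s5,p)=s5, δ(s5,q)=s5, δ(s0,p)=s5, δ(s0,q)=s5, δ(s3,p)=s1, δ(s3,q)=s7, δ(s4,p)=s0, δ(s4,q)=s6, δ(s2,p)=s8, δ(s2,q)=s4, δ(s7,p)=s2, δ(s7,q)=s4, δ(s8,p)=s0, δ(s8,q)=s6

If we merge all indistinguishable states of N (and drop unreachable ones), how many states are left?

Start with accepting vs non-accepting: {s5,s8} | {s0,s1,s2,s3,s4,s6,s7}.
On input p, block {s5,s8} splits into {s5} and {s8}.
Refine {s0,s1,s2,s3,s4,s6,s7} on symbol p: members go to different blocks, giving {s1,s3,s4,s6,s7} and {s0} and {s2}.
On input p, block {s1,s3,s4,s6,s7} splits into {s1,s7} and {s3,s6} and {s4}.
On input q, block {s1,s7} splits into {s1} and {s7}.
On input q, block {s3,s6} splits into {s3} and {s6}.
Stable partition: {s5} | {s1} | {s8} | {s0} | {s2} | {s3} | {s4} | {s7} | {s6} — 9 equivalence classes.

9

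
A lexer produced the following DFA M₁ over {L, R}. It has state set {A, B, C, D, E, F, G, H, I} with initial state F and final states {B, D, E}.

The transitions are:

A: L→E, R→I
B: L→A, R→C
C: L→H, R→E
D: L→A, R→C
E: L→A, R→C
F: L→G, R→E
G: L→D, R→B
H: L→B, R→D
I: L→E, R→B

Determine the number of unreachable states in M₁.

0

Every one of the 9 states is reachable from F.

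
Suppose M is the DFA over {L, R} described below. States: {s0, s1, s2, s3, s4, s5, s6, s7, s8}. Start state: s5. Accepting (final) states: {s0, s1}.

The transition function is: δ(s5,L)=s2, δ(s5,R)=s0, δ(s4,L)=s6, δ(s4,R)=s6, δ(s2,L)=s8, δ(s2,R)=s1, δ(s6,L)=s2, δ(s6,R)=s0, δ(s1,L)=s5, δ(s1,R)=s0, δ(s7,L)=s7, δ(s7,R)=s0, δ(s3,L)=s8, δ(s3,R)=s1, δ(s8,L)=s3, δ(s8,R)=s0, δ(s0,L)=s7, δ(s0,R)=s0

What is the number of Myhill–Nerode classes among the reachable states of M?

2

States {s4,s6} cannot be reached from the start state, so discard them.
P0 = {s0,s1} | {s2,s3,s5,s7,s8}.
The partition is now stable with 2 blocks: {s0,s1} | {s2,s3,s5,s7,s8}.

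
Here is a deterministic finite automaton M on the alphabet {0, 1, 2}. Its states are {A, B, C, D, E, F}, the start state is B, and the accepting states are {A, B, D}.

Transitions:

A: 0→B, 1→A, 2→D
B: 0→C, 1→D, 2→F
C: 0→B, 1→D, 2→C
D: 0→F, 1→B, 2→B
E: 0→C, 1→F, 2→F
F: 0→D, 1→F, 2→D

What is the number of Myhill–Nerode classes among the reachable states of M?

4

States {A,E} cannot be reached from the start state, so discard them.
Initial partition by acceptance: {B,D} | {C,F}.
Refine {B,D} on symbol 2: members go to different blocks, giving {B} and {D}.
On input 0, block {C,F} splits into {C} and {F}.
Stable partition: {B} | {C} | {D} | {F} — 4 equivalence classes.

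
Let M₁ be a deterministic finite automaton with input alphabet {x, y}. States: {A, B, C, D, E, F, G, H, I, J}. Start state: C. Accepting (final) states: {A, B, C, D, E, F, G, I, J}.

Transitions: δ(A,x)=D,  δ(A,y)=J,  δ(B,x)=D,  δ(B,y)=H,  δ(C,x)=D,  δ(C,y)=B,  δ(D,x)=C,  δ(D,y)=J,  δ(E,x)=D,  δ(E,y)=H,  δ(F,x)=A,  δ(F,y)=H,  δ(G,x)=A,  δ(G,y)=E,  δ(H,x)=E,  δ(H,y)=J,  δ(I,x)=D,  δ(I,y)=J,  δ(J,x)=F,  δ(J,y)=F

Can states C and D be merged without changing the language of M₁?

Reachable states from the start: {A,B,C,D,E,F,H,J}. Unreachable: {G,I} — drop them.
Start with accepting vs non-accepting: {A,B,C,D,E,F,J} | {H}.
On input y, block {A,B,C,D,E,F,J} splits into {A,C,D,J} and {B,E,F}.
On input x, block {A,C,D,J} splits into {A,C,D} and {J}.
Refine {A,C,D} on symbol y: members go to different blocks, giving {A,D} and {C}.
On input x, block {A,D} splits into {A} and {D}.
Refine {B,E,F} on symbol x: members go to different blocks, giving {B,E} and {F}.
The partition is now stable with 7 blocks: {A} | {H} | {B,E} | {J} | {C} | {D} | {F}.
C and D end up in different blocks, so they are distinguishable. For instance, the string 'yy' is accepted from only D.

No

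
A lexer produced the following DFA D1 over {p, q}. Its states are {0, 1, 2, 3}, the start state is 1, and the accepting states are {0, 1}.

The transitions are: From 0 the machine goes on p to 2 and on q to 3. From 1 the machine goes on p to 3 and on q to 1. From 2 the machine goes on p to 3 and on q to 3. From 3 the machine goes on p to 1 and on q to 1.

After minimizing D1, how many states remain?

States {0,2} cannot be reached from the start state, so discard them.
Initial partition by acceptance: {1} | {3}.
The partition is now stable with 2 blocks: {1} | {3}.

2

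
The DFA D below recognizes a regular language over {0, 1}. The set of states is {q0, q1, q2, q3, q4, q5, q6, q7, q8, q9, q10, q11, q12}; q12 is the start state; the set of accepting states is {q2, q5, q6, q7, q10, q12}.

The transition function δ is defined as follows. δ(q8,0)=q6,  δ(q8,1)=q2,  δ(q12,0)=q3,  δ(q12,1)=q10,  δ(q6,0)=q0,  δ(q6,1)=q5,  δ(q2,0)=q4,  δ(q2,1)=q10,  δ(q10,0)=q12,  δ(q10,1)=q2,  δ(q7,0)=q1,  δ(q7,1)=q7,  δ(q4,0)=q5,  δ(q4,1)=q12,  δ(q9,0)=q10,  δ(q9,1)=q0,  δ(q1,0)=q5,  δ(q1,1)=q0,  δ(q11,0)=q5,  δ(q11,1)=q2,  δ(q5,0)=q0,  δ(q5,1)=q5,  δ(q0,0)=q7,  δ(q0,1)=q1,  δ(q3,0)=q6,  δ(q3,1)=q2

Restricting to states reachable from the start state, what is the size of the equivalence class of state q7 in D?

3

Reachable states from the start: {q0,q1,q2,q3,q4,q5,q6,q7,q10,q12}. Unreachable: {q8,q9,q11} — drop them.
Start with accepting vs non-accepting: {q2,q5,q6,q7,q10,q12} | {q0,q1,q3,q4}.
Refine {q2,q5,q6,q7,q10,q12} on symbol 0: members go to different blocks, giving {q2,q5,q6,q7,q12} and {q10}.
Refine {q2,q5,q6,q7,q12} on symbol 1: members go to different blocks, giving {q5,q6,q7} and {q2,q12}.
On input 1, block {q0,q1,q3,q4} splits into {q0,q1} and {q3,q4}.
Stable partition: {q5,q6,q7} | {q0,q1} | {q10} | {q2,q12} | {q3,q4} — 5 equivalence classes.
The equivalence class containing q7 is {q5,q6,q7}, of size 3.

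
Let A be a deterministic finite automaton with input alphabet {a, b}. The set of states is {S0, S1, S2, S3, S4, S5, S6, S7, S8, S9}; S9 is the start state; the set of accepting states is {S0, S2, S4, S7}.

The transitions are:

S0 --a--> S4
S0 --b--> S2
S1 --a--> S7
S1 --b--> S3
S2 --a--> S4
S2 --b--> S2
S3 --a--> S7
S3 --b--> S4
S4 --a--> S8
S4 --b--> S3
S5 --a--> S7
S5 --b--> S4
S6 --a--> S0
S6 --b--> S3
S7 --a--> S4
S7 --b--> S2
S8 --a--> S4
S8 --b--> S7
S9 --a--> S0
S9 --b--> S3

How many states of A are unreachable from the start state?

No path from S9 leads to S1, S5, S6; the other 7 states are all reachable.

3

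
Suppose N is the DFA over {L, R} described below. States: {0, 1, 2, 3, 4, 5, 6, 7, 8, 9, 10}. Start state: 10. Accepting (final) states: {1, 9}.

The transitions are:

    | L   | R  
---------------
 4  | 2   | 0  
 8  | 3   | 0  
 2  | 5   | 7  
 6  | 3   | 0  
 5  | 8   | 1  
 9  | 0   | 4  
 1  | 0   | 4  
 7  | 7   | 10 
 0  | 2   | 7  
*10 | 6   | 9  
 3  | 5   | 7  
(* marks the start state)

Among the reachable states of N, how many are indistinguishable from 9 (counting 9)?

2

All states are reachable from the start state.
P0 = {1,9} | {0,2,3,4,5,6,7,8,10}.
On input R, block {0,2,3,4,5,6,7,8,10} splits into {0,2,3,4,6,7,8} and {5,10}.
Split {0,2,3,4,6,7,8} by δ(·,L) → {0,4,6,7,8} and {2,3}.
On input L, block {0,4,6,7,8} splits into {0,4,6,8} and {7}.
On input R, block {0,4,6,8} splits into {4,6,8} and {0}.
No further refinement is possible. Final partition (6 blocks): {1,9} | {4,6,8} | {5,10} | {2,3} | {7} | {0}.
State 9 belongs to the block {1,9}, which has 2 states.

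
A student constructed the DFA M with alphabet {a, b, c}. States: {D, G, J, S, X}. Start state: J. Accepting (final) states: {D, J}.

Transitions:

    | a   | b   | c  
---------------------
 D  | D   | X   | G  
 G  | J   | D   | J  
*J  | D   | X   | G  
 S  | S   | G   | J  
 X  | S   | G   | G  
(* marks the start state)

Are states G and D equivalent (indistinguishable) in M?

Start with accepting vs non-accepting: {D,J} | {G,S,X}.
Split {G,S,X} by δ(·,a) → {S,X} and {G}.
Split {S,X} by δ(·,c) → {S} and {X}.
The partition is now stable with 4 blocks: {D,J} | {S} | {G} | {X}.
G and D end up in different blocks, so they are distinguishable. For instance, the string 'ε' is accepted from only D.

No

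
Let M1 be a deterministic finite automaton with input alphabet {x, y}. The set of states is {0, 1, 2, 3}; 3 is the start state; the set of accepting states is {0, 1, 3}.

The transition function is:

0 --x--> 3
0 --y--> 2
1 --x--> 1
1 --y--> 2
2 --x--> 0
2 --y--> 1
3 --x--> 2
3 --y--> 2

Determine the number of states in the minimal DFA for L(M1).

Every state is reachable, so we keep all 4.
Start with accepting vs non-accepting: {0,1,3} | {2}.
Refine {0,1,3} on symbol x: members go to different blocks, giving {0,1} and {3}.
Refine {0,1} on symbol x: members go to different blocks, giving {0} and {1}.
The partition is now stable with 4 blocks: {0} | {2} | {3} | {1}.

4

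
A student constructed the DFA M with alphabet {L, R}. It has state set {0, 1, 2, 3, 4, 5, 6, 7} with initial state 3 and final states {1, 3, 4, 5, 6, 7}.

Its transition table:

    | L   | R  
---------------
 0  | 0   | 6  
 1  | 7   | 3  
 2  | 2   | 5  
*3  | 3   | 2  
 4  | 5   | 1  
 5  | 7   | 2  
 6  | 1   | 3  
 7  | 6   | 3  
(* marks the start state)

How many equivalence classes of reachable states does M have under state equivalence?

Reachable states from the start: {1,2,3,5,6,7}. Unreachable: {0,4} — drop them.
Initial partition by acceptance: {1,3,5,6,7} | {2}.
Split {1,3,5,6,7} by δ(·,R) → {1,6,7} and {3,5}.
Split {3,5} by δ(·,L) → {3} and {5}.
No further refinement is possible. Final partition (4 blocks): {1,6,7} | {2} | {3} | {5}.

4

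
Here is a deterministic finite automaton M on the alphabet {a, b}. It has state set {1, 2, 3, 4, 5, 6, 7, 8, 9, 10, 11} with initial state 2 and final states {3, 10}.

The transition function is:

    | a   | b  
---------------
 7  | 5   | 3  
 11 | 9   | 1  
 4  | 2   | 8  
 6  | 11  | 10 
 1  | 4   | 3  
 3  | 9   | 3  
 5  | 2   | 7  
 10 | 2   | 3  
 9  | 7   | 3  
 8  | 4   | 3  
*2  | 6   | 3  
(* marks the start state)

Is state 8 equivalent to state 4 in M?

No

Initial partition by acceptance: {3,10} | {1,2,4,5,6,7,8,9,11}.
On input b, block {1,2,4,5,6,7,8,9,11} splits into {1,2,6,7,8,9} and {4,5,11}.
Split {1,2,6,7,8,9} by δ(·,a) → {1,6,7,8} and {2,9}.
Stable partition: {3,10} | {1,6,7,8} | {4,5,11} | {2,9} — 4 equivalence classes.
8 and 4 end up in different blocks, so they are distinguishable. For instance, the string 'b' is accepted from only 8.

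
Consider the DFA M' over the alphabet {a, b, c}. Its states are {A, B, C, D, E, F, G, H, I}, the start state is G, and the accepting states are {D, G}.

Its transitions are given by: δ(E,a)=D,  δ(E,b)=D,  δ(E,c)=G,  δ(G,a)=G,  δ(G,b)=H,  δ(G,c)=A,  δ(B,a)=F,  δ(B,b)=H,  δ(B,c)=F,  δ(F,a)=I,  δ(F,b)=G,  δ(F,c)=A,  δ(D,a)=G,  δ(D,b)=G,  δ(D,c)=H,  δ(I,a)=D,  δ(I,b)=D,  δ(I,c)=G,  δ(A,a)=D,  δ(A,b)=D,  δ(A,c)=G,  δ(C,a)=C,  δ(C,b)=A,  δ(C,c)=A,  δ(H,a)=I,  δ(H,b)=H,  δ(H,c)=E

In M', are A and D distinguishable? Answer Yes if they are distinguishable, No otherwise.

States {B,C,F} cannot be reached from the start state, so discard them.
Start with accepting vs non-accepting: {D,G} | {A,E,H,I}.
On input b, block {D,G} splits into {D} and {G}.
On input a, block {A,E,H,I} splits into {A,E,I} and {H}.
No further refinement is possible. Final partition (4 blocks): {D} | {A,E,I} | {G} | {H}.
A and D end up in different blocks, so they are distinguishable. For instance, the string 'ε' is accepted from only D.

Yes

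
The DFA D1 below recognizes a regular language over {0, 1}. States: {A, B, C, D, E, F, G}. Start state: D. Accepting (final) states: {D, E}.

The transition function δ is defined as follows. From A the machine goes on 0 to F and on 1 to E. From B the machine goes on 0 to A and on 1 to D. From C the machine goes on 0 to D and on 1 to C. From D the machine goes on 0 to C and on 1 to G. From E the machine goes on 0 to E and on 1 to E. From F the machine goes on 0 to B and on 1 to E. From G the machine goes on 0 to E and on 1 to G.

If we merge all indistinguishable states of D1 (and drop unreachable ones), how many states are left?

Reachable states from the start: {C,D,E,G}. Unreachable: {A,B,F} — drop them.
P0 = {D,E} | {C,G}.
Split {D,E} by δ(·,0) → {D} and {E}.
On input 0, block {C,G} splits into {C} and {G}.
Stable partition: {D} | {C} | {E} | {G} — 4 equivalence classes.

4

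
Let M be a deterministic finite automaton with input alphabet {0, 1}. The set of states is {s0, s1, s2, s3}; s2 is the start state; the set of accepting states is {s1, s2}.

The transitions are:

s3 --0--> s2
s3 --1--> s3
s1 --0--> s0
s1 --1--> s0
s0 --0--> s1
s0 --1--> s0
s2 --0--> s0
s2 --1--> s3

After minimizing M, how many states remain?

2

Initial partition by acceptance: {s1,s2} | {s0,s3}.
No further refinement is possible. Final partition (2 blocks): {s1,s2} | {s0,s3}.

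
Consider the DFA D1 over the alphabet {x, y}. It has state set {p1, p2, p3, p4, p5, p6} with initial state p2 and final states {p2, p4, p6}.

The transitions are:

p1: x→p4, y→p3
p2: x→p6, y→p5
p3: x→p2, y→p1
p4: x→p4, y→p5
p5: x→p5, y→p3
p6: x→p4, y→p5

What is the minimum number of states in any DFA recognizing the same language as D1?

Initial partition by acceptance: {p2,p4,p6} | {p1,p3,p5}.
Split {p1,p3,p5} by δ(·,x) → {p1,p3} and {p5}.
The partition is now stable with 3 blocks: {p2,p4,p6} | {p1,p3} | {p5}.

3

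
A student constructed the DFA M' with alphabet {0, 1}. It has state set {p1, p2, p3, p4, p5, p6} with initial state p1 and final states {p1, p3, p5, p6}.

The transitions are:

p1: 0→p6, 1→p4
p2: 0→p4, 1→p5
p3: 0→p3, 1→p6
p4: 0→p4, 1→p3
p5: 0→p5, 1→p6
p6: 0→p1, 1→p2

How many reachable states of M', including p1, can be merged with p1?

Every state is reachable, so we keep all 6.
P0 = {p1,p3,p5,p6} | {p2,p4}.
Refine {p1,p3,p5,p6} on symbol 1: members go to different blocks, giving {p1,p6} and {p3,p5}.
No further refinement is possible. Final partition (3 blocks): {p1,p6} | {p2,p4} | {p3,p5}.
State p1 belongs to the block {p1,p6}, which has 2 states.

2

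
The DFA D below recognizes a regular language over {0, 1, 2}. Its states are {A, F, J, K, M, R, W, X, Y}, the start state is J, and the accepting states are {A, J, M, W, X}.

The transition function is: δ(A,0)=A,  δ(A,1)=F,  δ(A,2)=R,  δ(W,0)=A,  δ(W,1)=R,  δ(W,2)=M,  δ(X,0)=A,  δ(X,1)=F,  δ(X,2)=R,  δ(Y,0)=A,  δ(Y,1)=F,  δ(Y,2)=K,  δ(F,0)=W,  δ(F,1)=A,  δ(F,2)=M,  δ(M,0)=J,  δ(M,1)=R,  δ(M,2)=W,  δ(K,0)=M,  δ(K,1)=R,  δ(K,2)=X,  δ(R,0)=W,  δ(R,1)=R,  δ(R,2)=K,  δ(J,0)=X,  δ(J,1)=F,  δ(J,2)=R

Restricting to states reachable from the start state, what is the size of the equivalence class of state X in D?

Reachable states from the start: {A,F,J,K,M,R,W,X}. Unreachable: {Y} — drop them.
Initial partition by acceptance: {A,J,M,W,X} | {F,K,R}.
Refine {A,J,M,W,X} on symbol 2: members go to different blocks, giving {A,J,X} and {M,W}.
Split {F,K,R} by δ(·,1) → {K,R} and {F}.
Split {K,R} by δ(·,2) → {R} and {K}.
No further refinement is possible. Final partition (5 blocks): {A,J,X} | {R} | {M,W} | {F} | {K}.
State X belongs to the block {A,J,X}, which has 3 states.

3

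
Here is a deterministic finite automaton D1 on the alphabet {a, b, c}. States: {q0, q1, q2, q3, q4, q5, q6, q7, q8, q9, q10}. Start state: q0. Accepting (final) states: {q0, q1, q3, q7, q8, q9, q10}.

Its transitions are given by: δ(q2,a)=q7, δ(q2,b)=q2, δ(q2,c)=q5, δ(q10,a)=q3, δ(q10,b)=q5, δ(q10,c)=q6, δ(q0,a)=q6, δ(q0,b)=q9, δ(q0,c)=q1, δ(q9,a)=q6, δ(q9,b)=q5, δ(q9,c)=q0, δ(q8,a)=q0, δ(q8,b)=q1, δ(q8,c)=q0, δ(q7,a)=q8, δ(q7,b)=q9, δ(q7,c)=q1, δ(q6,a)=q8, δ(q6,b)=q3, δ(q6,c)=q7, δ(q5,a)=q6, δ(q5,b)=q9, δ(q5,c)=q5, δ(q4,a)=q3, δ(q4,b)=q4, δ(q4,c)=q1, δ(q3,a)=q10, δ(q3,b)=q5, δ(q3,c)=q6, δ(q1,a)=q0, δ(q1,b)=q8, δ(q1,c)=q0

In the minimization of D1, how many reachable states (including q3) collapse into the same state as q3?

States {q2,q4} cannot be reached from the start state, so discard them.
Initial partition by acceptance: {q0,q1,q3,q7,q8,q9,q10} | {q5,q6}.
On input a, block {q0,q1,q3,q7,q8,q9,q10} splits into {q1,q3,q7,q8,q10} and {q0,q9}.
Refine {q1,q3,q7,q8,q10} on symbol a: members go to different blocks, giving {q3,q7,q10} and {q1,q8}.
On input a, block {q3,q7,q10} splits into {q3,q10} and {q7}.
Split {q5,q6} by δ(·,a) → {q5} and {q6}.
On input b, block {q0,q9} splits into {q0} and {q9}.
No further refinement is possible. Final partition (7 blocks): {q3,q10} | {q5} | {q0} | {q1,q8} | {q7} | {q6} | {q9}.
State q3 belongs to the block {q3,q10}, which has 2 states.

2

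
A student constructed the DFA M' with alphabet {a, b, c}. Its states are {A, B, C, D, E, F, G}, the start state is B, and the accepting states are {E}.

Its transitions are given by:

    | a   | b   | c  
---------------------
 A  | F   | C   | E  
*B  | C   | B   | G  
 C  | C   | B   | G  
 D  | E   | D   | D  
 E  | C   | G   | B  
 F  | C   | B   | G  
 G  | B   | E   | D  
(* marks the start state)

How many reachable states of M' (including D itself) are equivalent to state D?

1

Reachable states from the start: {B,C,D,E,G}. Unreachable: {A,F} — drop them.
Start with accepting vs non-accepting: {E} | {B,C,D,G}.
Refine {B,C,D,G} on symbol a: members go to different blocks, giving {B,C,G} and {D}.
Refine {B,C,G} on symbol b: members go to different blocks, giving {B,C} and {G}.
Stable partition: {E} | {B,C} | {D} | {G} — 4 equivalence classes.
State D belongs to the block {D}, which has 1 states.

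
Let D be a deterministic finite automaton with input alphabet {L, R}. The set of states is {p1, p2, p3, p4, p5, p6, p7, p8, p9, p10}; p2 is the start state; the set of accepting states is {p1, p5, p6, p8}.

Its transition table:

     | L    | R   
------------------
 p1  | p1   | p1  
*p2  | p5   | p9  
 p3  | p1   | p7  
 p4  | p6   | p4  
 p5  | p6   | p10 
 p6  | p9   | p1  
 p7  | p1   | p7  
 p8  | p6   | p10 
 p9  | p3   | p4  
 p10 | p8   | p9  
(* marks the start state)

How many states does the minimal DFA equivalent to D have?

Start with accepting vs non-accepting: {p1,p5,p6,p8} | {p2,p3,p4,p7,p9,p10}.
Refine {p1,p5,p6,p8} on symbol L: members go to different blocks, giving {p1,p5,p8} and {p6}.
Split {p1,p5,p8} by δ(·,L) → {p5,p8} and {p1}.
Split {p2,p3,p4,p7,p9,p10} by δ(·,L) → {p2,p10} and {p3,p7} and {p4} and {p9}.
No further refinement is possible. Final partition (7 blocks): {p5,p8} | {p2,p10} | {p6} | {p1} | {p3,p7} | {p4} | {p9}.

7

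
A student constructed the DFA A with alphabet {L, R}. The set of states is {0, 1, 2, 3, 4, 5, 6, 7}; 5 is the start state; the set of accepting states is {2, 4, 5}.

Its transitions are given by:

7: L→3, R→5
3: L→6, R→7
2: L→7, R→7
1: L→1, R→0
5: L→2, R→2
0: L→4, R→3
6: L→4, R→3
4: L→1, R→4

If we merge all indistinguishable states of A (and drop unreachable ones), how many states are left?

Every state is reachable, so we keep all 8.
Start with accepting vs non-accepting: {2,4,5} | {0,1,3,6,7}.
Refine {2,4,5} on symbol L: members go to different blocks, giving {2,4} and {5}.
Refine {2,4} on symbol R: members go to different blocks, giving {2} and {4}.
On input L, block {0,1,3,6,7} splits into {1,3,7} and {0,6}.
On input L, block {1,3,7} splits into {1,7} and {3}.
On input L, block {1,7} splits into {1} and {7}.
Stable partition: {2} | {1} | {5} | {4} | {0,6} | {3} | {7} — 7 equivalence classes.

7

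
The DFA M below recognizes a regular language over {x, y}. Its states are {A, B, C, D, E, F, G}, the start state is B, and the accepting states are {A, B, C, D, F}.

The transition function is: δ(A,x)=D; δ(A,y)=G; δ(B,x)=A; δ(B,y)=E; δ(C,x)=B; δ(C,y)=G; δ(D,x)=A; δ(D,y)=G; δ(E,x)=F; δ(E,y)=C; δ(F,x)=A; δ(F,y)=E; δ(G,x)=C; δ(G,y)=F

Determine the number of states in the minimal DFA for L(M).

All states are reachable from the start state.
P0 = {A,B,C,D,F} | {E,G}.
Stable partition: {A,B,C,D,F} | {E,G} — 2 equivalence classes.

2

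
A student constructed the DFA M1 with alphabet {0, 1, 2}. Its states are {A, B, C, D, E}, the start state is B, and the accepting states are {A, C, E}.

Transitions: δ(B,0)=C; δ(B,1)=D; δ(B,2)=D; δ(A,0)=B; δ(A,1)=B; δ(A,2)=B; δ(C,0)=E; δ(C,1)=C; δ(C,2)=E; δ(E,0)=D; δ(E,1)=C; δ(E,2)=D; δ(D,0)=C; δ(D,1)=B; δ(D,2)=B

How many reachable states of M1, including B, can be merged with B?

2

First remove the unreachable states {A}; 4 states remain.
Start with accepting vs non-accepting: {C,E} | {B,D}.
Split {C,E} by δ(·,0) → {C} and {E}.
Stable partition: {C} | {B,D} | {E} — 3 equivalence classes.
State B belongs to the block {B,D}, which has 2 states.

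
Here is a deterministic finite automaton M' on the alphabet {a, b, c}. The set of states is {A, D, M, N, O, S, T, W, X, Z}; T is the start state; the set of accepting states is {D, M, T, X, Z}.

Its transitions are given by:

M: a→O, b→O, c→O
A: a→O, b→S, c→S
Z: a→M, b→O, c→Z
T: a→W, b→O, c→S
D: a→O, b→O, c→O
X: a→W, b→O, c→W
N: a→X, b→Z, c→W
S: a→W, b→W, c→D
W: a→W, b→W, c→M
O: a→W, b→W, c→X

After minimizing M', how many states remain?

2

First remove the unreachable states {A,N,Z}; 7 states remain.
P0 = {D,M,T,X} | {O,S,W}.
No further refinement is possible. Final partition (2 blocks): {D,M,T,X} | {O,S,W}.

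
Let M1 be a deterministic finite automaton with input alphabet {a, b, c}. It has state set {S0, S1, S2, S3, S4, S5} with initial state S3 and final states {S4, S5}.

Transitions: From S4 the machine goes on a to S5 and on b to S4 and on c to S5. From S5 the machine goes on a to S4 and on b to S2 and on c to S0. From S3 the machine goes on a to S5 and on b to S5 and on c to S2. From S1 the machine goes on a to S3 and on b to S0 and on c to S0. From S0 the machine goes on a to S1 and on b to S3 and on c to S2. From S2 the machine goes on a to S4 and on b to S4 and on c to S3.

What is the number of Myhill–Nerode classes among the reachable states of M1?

Every state is reachable, so we keep all 6.
Initial partition by acceptance: {S4,S5} | {S0,S1,S2,S3}.
Refine {S4,S5} on symbol b: members go to different blocks, giving {S4} and {S5}.
Refine {S0,S1,S2,S3} on symbol a: members go to different blocks, giving {S0,S1} and {S2} and {S3}.
Split {S0,S1} by δ(·,a) → {S0} and {S1}.
No further refinement is possible. Final partition (6 blocks): {S4} | {S0} | {S5} | {S2} | {S3} | {S1}.

6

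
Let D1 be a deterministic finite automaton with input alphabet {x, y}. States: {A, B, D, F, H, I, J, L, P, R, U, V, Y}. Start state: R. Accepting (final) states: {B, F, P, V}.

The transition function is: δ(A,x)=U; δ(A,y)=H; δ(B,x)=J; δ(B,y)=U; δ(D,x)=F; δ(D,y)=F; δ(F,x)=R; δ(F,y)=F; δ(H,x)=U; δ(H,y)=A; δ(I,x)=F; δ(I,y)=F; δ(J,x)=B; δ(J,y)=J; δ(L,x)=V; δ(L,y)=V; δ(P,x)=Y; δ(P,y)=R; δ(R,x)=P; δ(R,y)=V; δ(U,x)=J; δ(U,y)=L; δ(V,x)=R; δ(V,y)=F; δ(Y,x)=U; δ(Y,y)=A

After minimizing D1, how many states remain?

First remove the unreachable states {D,I}; 11 states remain.
Start with accepting vs non-accepting: {B,F,P,V} | {A,H,J,L,R,U,Y}.
Split {B,F,P,V} by δ(·,y) → {F,V} and {B,P}.
On input x, block {A,H,J,L,R,U,Y} splits into {A,H,U,Y} and {J,R} and {L}.
Refine {A,H,U,Y} on symbol x: members go to different blocks, giving {A,H,Y} and {U}.
Split {B,P} by δ(·,x) → {P} and {B}.
Split {J,R} by δ(·,x) → {R} and {J}.
The partition is now stable with 8 blocks: {F,V} | {A,H,Y} | {P} | {R} | {L} | {U} | {B} | {J}.

8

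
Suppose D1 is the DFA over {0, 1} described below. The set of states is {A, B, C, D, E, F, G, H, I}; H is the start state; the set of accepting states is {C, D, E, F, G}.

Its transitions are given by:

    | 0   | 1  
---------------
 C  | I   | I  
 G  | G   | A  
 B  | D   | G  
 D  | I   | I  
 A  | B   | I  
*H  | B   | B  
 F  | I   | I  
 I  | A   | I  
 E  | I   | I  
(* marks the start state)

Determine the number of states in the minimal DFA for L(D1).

Reachable states from the start: {A,B,D,G,H,I}. Unreachable: {C,E,F} — drop them.
P0 = {D,G} | {A,B,H,I}.
On input 0, block {D,G} splits into {D} and {G}.
Split {A,B,H,I} by δ(·,0) → {A,H,I} and {B}.
Refine {A,H,I} on symbol 0: members go to different blocks, giving {A,H} and {I}.
Split {A,H} by δ(·,1) → {A} and {H}.
Stable partition: {D} | {A} | {G} | {B} | {I} | {H} — 6 equivalence classes.

6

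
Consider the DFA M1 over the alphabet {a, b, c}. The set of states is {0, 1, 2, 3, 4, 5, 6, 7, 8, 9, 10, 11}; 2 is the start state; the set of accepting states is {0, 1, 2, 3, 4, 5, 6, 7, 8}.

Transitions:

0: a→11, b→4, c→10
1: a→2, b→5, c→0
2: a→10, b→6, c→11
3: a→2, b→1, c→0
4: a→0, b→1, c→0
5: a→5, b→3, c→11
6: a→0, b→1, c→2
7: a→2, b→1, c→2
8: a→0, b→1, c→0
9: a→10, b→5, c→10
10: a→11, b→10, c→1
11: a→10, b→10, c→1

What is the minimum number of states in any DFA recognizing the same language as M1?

5

First remove the unreachable states {7,8,9}; 9 states remain.
Initial partition by acceptance: {0,1,2,3,4,5,6} | {10,11}.
Split {0,1,2,3,4,5,6} by δ(·,a) → {1,3,4,5,6} and {0,2}.
Split {1,3,4,5,6} by δ(·,a) → {1,3,4,6} and {5}.
Split {1,3,4,6} by δ(·,b) → {3,4,6} and {1}.
The partition is now stable with 5 blocks: {3,4,6} | {10,11} | {0,2} | {5} | {1}.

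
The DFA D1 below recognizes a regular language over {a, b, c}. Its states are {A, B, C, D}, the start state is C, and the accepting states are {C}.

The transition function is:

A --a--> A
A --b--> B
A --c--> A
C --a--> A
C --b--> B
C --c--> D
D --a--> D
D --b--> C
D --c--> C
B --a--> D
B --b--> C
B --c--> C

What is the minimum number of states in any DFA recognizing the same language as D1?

3

Start with accepting vs non-accepting: {C} | {A,B,D}.
On input b, block {A,B,D} splits into {B,D} and {A}.
No further refinement is possible. Final partition (3 blocks): {C} | {B,D} | {A}.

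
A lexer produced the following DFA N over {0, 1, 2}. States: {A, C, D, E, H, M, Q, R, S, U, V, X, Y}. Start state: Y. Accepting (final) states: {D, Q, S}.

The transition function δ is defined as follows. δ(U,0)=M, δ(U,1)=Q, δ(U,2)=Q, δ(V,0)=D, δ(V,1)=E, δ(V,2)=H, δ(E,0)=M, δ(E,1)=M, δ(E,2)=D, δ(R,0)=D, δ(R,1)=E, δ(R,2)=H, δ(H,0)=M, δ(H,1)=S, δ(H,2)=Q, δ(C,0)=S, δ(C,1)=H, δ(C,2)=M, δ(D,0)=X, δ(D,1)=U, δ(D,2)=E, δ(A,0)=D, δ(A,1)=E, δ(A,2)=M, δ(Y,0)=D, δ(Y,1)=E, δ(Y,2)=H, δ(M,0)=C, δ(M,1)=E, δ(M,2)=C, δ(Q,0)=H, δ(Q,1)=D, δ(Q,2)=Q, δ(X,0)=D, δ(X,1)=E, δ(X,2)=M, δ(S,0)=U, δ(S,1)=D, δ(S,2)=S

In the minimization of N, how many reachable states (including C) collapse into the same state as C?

First remove the unreachable states {A,R,V}; 10 states remain.
Initial partition by acceptance: {D,Q,S} | {C,E,H,M,U,X,Y}.
Split {D,Q,S} by δ(·,1) → {Q,S} and {D}.
Split {C,E,H,M,U,X,Y} by δ(·,0) → {E,H,M,U} and {X,Y} and {C}.
Split {E,H,M,U} by δ(·,0) → {E,H,U} and {M}.
Refine {E,H,U} on symbol 1: members go to different blocks, giving {H,U} and {E}.
Split {X,Y} by δ(·,2) → {X} and {Y}.
The partition is now stable with 8 blocks: {Q,S} | {H,U} | {D} | {X} | {C} | {M} | {E} | {Y}.
The equivalence class containing C is {C}, of size 1.

1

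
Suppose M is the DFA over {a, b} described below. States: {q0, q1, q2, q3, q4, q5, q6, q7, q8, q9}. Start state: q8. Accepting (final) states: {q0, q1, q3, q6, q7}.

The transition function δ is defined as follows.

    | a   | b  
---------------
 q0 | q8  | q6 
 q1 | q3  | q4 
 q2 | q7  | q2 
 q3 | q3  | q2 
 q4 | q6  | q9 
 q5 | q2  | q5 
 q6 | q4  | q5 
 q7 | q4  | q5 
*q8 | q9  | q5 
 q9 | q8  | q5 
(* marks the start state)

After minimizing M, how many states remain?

States {q0,q1,q3} cannot be reached from the start state, so discard them.
Initial partition by acceptance: {q6,q7} | {q2,q4,q5,q8,q9}.
Split {q2,q4,q5,q8,q9} by δ(·,a) → {q5,q8,q9} and {q2,q4}.
Split {q5,q8,q9} by δ(·,a) → {q8,q9} and {q5}.
Split {q2,q4} by δ(·,b) → {q2} and {q4}.
No further refinement is possible. Final partition (5 blocks): {q6,q7} | {q8,q9} | {q2} | {q5} | {q4}.

5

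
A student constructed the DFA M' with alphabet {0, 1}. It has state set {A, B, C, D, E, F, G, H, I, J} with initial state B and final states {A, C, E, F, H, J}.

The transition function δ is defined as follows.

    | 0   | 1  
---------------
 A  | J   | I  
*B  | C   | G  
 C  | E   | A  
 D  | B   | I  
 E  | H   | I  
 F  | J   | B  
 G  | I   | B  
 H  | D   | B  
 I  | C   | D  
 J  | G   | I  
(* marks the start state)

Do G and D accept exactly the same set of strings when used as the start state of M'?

States {F} cannot be reached from the start state, so discard them.
P0 = {A,C,E,H,J} | {B,D,G,I}.
On input 0, block {A,C,E,H,J} splits into {A,C,E} and {H,J}.
Refine {A,C,E} on symbol 0: members go to different blocks, giving {A,E} and {C}.
Split {B,D,G,I} by δ(·,0) → {B,I} and {D,G}.
The partition is now stable with 5 blocks: {A,E} | {B,I} | {H,J} | {C} | {D,G}.
G and D lie in the same block of the stable partition, so they are equivalent — no string distinguishes them.

Yes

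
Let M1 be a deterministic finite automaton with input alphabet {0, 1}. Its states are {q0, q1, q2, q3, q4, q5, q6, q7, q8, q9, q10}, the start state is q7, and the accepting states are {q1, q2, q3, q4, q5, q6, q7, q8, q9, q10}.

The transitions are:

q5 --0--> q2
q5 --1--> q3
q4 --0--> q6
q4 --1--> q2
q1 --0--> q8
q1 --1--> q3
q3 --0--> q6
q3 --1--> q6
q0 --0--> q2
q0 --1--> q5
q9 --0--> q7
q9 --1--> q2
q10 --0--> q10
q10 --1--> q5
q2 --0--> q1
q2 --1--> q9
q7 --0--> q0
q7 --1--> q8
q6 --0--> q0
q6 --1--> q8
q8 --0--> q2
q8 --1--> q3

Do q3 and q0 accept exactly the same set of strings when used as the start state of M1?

No

Reachable states from the start: {q0,q1,q2,q3,q5,q6,q7,q8,q9}. Unreachable: {q4,q10} — drop them.
P0 = {q1,q2,q3,q5,q6,q7,q8,q9} | {q0}.
Refine {q1,q2,q3,q5,q6,q7,q8,q9} on symbol 0: members go to different blocks, giving {q1,q2,q3,q5,q8,q9} and {q6,q7}.
On input 0, block {q1,q2,q3,q5,q8,q9} splits into {q1,q2,q5,q8} and {q3,q9}.
On input 1, block {q3,q9} splits into {q3} and {q9}.
Refine {q1,q2,q5,q8} on symbol 1: members go to different blocks, giving {q1,q5,q8} and {q2}.
On input 0, block {q1,q5,q8} splits into {q5,q8} and {q1}.
Stable partition: {q5,q8} | {q0} | {q6,q7} | {q3} | {q9} | {q2} | {q1} — 7 equivalence classes.
q3 and q0 end up in different blocks, so they are distinguishable. For instance, the string 'ε' is accepted from only q3.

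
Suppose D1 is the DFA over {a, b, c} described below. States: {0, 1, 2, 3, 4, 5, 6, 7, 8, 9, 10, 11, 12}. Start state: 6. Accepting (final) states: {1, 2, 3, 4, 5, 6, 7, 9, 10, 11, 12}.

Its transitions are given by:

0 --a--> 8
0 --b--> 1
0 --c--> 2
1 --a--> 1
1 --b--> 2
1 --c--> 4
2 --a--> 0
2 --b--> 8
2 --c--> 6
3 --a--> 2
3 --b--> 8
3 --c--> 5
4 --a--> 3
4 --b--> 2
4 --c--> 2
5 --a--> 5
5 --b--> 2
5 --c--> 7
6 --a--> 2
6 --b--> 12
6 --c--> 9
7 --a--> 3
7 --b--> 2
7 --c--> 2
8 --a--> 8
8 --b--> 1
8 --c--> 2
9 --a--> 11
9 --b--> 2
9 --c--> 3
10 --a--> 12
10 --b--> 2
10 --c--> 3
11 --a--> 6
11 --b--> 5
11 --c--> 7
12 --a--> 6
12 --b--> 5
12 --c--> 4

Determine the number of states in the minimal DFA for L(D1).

8

First remove the unreachable states {10}; 12 states remain.
Start with accepting vs non-accepting: {1,2,3,4,5,6,7,9,11,12} | {0,8}.
Refine {1,2,3,4,5,6,7,9,11,12} on symbol a: members go to different blocks, giving {1,3,4,5,6,7,9,11,12} and {2}.
Refine {1,3,4,5,6,7,9,11,12} on symbol a: members go to different blocks, giving {1,4,5,7,9,11,12} and {3,6}.
Split {1,4,5,7,9,11,12} by δ(·,a) → {4,7,11,12} and {1,5,9}.
Split {4,7,11,12} by δ(·,b) → {4,7} and {11,12}.
Split {3,6} by δ(·,b) → {3} and {6}.
Refine {1,5,9} on symbol a: members go to different blocks, giving {1,5} and {9}.
No further refinement is possible. Final partition (8 blocks): {4,7} | {0,8} | {2} | {3} | {1,5} | {11,12} | {6} | {9}.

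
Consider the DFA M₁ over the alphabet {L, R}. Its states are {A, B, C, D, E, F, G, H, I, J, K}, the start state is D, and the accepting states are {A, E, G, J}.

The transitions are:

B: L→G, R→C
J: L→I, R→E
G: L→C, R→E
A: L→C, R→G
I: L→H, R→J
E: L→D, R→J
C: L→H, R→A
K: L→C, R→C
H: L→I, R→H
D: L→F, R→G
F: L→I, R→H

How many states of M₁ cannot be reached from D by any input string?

No path from D leads to B, K; the other 9 states are all reachable.

2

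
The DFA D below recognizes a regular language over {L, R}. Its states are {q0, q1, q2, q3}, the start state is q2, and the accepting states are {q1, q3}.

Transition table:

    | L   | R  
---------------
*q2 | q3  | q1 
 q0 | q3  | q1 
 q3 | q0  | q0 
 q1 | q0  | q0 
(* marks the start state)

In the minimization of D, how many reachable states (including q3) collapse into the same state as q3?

Initial partition by acceptance: {q1,q3} | {q0,q2}.
The partition is now stable with 2 blocks: {q1,q3} | {q0,q2}.
State q3 belongs to the block {q1,q3}, which has 2 states.

2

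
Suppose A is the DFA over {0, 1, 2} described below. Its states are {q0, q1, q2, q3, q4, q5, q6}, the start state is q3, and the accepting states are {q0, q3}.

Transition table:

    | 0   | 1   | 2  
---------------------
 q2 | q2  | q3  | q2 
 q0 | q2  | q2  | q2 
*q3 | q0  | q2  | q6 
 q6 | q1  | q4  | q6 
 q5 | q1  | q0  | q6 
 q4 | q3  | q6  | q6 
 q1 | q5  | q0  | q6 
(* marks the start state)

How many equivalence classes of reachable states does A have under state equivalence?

6

Every state is reachable, so we keep all 7.
Start with accepting vs non-accepting: {q0,q3} | {q1,q2,q4,q5,q6}.
Split {q0,q3} by δ(·,0) → {q0} and {q3}.
Refine {q1,q2,q4,q5,q6} on symbol 0: members go to different blocks, giving {q1,q2,q5,q6} and {q4}.
On input 1, block {q1,q2,q5,q6} splits into {q1,q5} and {q2} and {q6}.
Stable partition: {q0} | {q1,q5} | {q3} | {q4} | {q2} | {q6} — 6 equivalence classes.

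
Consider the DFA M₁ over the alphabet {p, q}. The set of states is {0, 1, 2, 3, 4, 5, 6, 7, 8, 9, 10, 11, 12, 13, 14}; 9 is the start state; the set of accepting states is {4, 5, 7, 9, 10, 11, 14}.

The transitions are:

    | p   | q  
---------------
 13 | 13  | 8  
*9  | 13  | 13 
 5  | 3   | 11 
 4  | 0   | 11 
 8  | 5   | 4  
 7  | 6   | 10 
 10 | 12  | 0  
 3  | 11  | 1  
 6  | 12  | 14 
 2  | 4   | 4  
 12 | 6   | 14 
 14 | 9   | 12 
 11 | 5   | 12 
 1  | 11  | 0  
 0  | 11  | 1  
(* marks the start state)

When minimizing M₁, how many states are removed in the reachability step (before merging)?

3

BFS from 9 reaches {0, 1, 3, 4, 5, 6, 8, 9, 11, 12, 13, 14}; the 3 state(s) 2, 7, 10 are never visited.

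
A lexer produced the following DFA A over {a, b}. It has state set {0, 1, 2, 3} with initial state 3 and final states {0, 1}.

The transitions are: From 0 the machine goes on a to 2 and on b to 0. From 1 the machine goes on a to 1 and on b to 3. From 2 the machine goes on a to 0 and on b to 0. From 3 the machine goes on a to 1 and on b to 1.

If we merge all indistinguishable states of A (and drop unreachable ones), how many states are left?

States {0,2} cannot be reached from the start state, so discard them.
P0 = {1} | {3}.
The partition is now stable with 2 blocks: {1} | {3}.

2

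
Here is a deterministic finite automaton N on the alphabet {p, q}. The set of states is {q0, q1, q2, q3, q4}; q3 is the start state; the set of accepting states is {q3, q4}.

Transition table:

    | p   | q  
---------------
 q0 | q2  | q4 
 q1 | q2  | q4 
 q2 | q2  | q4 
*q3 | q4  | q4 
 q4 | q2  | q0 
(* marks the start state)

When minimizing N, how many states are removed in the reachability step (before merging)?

Starting at q3 and following transitions, the reachable set is {q0, q2, q3, q4}. That leaves q1 unreachable — 1 in total.

1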